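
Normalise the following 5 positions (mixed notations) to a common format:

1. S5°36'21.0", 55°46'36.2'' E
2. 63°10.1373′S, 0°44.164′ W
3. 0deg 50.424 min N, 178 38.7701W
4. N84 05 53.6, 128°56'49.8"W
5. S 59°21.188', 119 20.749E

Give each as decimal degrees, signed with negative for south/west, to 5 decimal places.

Point 1:
  Latitude: 5 + 36/60 + 21/3600 = 5.605833
  hemisphere S, so the sign is −
  Lon: 55 + 46/60 + 36.2/3600 = 55.776722
  E ⇒ keep positive
Point 2:
  φ: 63 + 10.1373/60 = 63.168955
  hemisphere S, so the sign is −
  Lon: 0 + 44.164/60 = 0.736067
  W → negative
Point 3:
  Latitude: 50.424′ = 0.840400°; total 0.840400
  N ⇒ keep positive
  Longitude: 38.7701′ = 0.646168°; total 178.646168
  hemisphere W, so the sign is −
Point 4:
  Latitude: 84 + 5/60 + 53.6/3600 = 84.098222
  N ⇒ keep positive
  λ: 128 + 56/60 + 49.8/3600 = 128.947167
  W → negative
Point 5:
  Lat: 59 + 21.188/60 = 59.353133
  S → negative
  Longitude: 119 + 20.749/60 = 119.345817
  E → positive

1. -5.60583, 55.77672
2. -63.16896, -0.73607
3. 0.84040, -178.64617
4. 84.09822, -128.94717
5. -59.35313, 119.34582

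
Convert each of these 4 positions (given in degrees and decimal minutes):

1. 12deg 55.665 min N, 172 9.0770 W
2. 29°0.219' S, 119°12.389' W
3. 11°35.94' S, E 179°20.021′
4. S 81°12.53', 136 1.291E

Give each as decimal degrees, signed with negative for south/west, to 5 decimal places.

Point 1:
  Lat: 55.665′ = 0.927750°; total 12.927750
  N ⇒ keep positive
  Lon: 172 + 9.077/60 = 172.151283
  W ⇒ negate
Point 2:
  Latitude: 0.219′ = 0.003650°; total 29.003650
  S ⇒ negate
  Lon: 12.389′ = 0.206483°; total 119.206483
  W → negative
Point 3:
  φ: 35.94′ = 0.599000°; total 11.599000
  S → negative
  λ: 20.021′ = 0.333683°; total 179.333683
  E → positive
Point 4:
  φ: 81 + 12.53/60 = 81.208833
  S ⇒ negate
  Longitude: 136 + 1.291/60 = 136.021517
  E → positive

1. 12.92775, -172.15128
2. -29.00365, -119.20648
3. -11.59900, 179.33368
4. -81.20883, 136.02152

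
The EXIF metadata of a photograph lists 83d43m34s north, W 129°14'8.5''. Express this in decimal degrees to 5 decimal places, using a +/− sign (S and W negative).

Lat: 83° + 43/60 + 34/3600 = 83 + 0.716667 + 0.009444 = 83.726111
N ⇒ keep positive
λ: 14′ + 8.5″ = 14.14167′; 129 + 14.14167/60 = 129.235694
hemisphere W, so the sign is −

83.72611, -129.23569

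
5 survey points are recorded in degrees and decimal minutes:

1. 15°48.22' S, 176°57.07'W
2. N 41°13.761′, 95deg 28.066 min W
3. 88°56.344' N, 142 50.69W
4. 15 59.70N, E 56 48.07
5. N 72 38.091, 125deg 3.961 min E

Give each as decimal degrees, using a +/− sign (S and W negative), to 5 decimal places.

1. -15.80367, -176.95117
2. 41.22935, -95.46777
3. 88.93907, -142.84483
4. 15.99500, 56.80117
5. 72.63485, 125.06602

Point 1:
  Latitude: 48.22′ = 0.803667°; total 15.803667
  S → negative
  λ: 57.07′ = 0.951167°; total 176.951167
  W ⇒ negate
Point 2:
  φ: 41 + 13.761/60 = 41.229350
  N ⇒ keep positive
  Longitude: 28.066′ = 0.467767°; total 95.467767
  W → negative
Point 3:
  φ: 56.344′ = 0.939067°; total 88.939067
  N → positive
  λ: 142 + 50.69/60 = 142.844833
  hemisphere W, so the sign is −
Point 4:
  Latitude: 59.7′ = 0.995000°; total 15.995000
  N ⇒ keep positive
  Longitude: 48.07′ = 0.801167°; total 56.801167
  E → positive
Point 5:
  Lat: 38.091′ = 0.634850°; total 72.634850
  N → positive
  λ: 3.961′ = 0.066017°; total 125.066017
  E → positive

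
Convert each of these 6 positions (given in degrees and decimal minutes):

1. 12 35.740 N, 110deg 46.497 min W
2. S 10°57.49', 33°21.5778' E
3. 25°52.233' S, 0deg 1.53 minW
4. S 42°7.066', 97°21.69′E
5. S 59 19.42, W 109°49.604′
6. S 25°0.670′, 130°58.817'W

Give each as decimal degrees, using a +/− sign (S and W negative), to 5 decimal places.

1. 12.59567, -110.77495
2. -10.95817, 33.35963
3. -25.87055, -0.02550
4. -42.11777, 97.36150
5. -59.32367, -109.82673
6. -25.01117, -130.98028

Point 1:
  Lat: 35.74′ = 0.595667°; total 12.595667
  N ⇒ keep positive
  Lon: 110 + 46.497/60 = 110.774950
  W → negative
Point 2:
  Lat: 57.49′ = 0.958167°; total 10.958167
  S → negative
  Lon: 33 + 21.5778/60 = 33.359630
  E → positive
Point 3:
  φ: 52.233′ = 0.870550°; total 25.870550
  S ⇒ negate
  Longitude: 0 + 1.53/60 = 0.025500
  W → negative
Point 4:
  φ: 42 + 7.066/60 = 42.117767
  S ⇒ negate
  λ: 97 + 21.69/60 = 97.361500
  E ⇒ keep positive
Point 5:
  φ: 59 + 19.42/60 = 59.323667
  hemisphere S, so the sign is −
  Longitude: 49.604′ = 0.826733°; total 109.826733
  W → negative
Point 6:
  Lat: 0.67′ = 0.011167°; total 25.011167
  hemisphere S, so the sign is −
  Lon: 130 + 58.817/60 = 130.980283
  W → negative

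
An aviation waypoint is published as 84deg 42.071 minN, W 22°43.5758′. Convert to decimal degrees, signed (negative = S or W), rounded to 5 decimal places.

84.70118, -22.72626

φ: 84 + 42.071/60 = 84.701183
N → positive
Longitude: 22 + 43.5758/60 = 22.726263
W ⇒ negate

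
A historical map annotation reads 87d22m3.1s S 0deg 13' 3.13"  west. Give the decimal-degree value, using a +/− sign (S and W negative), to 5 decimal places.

-87.36753, -0.21754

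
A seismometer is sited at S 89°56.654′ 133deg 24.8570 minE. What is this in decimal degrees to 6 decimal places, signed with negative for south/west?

-89.944233, 133.414283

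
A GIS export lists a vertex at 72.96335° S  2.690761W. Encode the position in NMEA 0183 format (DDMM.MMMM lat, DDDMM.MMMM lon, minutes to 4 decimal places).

φ: fractional part 0.963350 → 57.801000 minutes
λ: fractional part 0.690761 → 41.445660 minutes

7257.8010,S / 00241.4457,W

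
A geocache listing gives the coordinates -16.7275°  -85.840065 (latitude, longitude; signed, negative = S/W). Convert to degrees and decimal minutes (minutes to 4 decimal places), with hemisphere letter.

16° 43.6500′ S, 85° 50.4039′ W

Latitude is negative → S; |value| = 16.727500
Latitude: minutes = (16.727500 − 16) × 60 = 43.650000
Longitude is negative → W; |value| = 85.840065
Lon: fractional part 0.840065 → 50.403900 minutes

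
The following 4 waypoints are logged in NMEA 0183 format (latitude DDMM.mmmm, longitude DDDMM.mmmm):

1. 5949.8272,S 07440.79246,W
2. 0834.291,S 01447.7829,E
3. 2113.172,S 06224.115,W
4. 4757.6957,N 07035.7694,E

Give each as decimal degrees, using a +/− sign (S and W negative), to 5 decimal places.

Point 1:
  Latitude: split at 2 digits → 59° and 49.8272′; 59 + 49.8272/60 = 59.830453
  S → negative
  Longitude: split at 3 digits → 074° and 40.79246′; 74 + 40.79246/60 = 74.679874
  W → negative
Point 2:
  Lat: degrees = first 2 digits = 8, minutes = 34.291; 8 + 34.291/60 = 8.571517
  S ⇒ negate
  λ: degrees = first 3 digits = 14, minutes = 47.7829; 14 + 47.7829/60 = 14.796382
  E → positive
Point 3:
  Latitude: degrees = first 2 digits = 21, minutes = 13.172; 21 + 13.172/60 = 21.219533
  hemisphere S, so the sign is −
  λ: degrees = first 3 digits = 62, minutes = 24.115; 62 + 24.115/60 = 62.401917
  hemisphere W, so the sign is −
Point 4:
  Latitude: degrees = first 2 digits = 47, minutes = 57.6957; 47 + 57.6957/60 = 47.961595
  N ⇒ keep positive
  λ: degrees = first 3 digits = 70, minutes = 35.7694; 70 + 35.7694/60 = 70.596157
  E ⇒ keep positive

1. -59.83045, -74.67987
2. -8.57152, 14.79638
3. -21.21953, -62.40192
4. 47.96160, 70.59616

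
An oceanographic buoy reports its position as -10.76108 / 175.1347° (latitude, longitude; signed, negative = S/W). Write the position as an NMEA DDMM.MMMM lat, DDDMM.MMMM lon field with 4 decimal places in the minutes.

Latitude is negative → S; |value| = 10.761080
Lat: fractional part 0.761080 → 45.664800 minutes
Longitude: minutes = (175.134700 − 175) × 60 = 8.082000

1045.6648,S / 17508.0820,E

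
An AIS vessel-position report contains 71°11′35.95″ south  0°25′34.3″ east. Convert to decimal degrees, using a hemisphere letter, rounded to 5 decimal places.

71.19332° S, 0.42619° E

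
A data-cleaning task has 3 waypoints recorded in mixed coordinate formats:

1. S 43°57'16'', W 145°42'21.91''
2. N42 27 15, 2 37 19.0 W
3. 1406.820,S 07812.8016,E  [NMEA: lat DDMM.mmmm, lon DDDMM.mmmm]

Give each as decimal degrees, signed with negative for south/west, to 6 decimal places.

Point 1:
  Lat: 43° + 57/60 + 16/3600 = 43 + 0.950000 + 0.004444 = 43.9544444
  hemisphere S, so the sign is −
  Lon: 145 + 42/60 + 21.91/3600 = 145.7060861
  W ⇒ negate
Point 2:
  Lat: 42 + 27/60 + 15/3600 = 42.4541667
  N ⇒ keep positive
  λ: 2° + 37/60 + 19/3600 = 2 + 0.616667 + 0.005278 = 2.6219444
  W ⇒ negate
Point 3:
  Lat: split at 2 digits → 14° and 6.82′; 14 + 6.82/60 = 14.1136667
  hemisphere S, so the sign is −
  λ: degrees = first 3 digits = 78, minutes = 12.8016; 78 + 12.8016/60 = 78.2133600
  E ⇒ keep positive

1. -43.954444, -145.706086
2. 42.454167, -2.621944
3. -14.113667, 78.213360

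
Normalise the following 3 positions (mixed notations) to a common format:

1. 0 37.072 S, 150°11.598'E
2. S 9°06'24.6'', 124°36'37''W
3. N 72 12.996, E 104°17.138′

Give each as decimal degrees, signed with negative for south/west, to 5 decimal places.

Point 1:
  Lat: 37.072′ = 0.617867°; total 0.617867
  hemisphere S, so the sign is −
  Longitude: 150 + 11.598/60 = 150.193300
  E → positive
Point 2:
  Latitude: 6′ + 24.6″ = 6.41000′; 9 + 6.41000/60 = 9.106833
  S ⇒ negate
  λ: 36′ + 37″ = 36.61667′; 124 + 36.61667/60 = 124.610278
  W → negative
Point 3:
  Lat: 12.996′ = 0.216600°; total 72.216600
  N ⇒ keep positive
  Lon: 104 + 17.138/60 = 104.285633
  E ⇒ keep positive

1. -0.61787, 150.19330
2. -9.10683, -124.61028
3. 72.21660, 104.28563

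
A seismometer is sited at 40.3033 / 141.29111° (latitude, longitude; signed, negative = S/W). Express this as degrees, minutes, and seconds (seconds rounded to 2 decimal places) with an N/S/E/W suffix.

40°18′11.88″ N, 141°17′28.00″ E

φ: 0.303300° → 18.19800′; 0.19800 × 60 = 11.8800″
Longitude: 0.291110 × 60 = 17.46660′ → 17′, remainder × 60 = 27.9960″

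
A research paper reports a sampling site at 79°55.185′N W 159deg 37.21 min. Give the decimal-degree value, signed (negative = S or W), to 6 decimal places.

79.919750, -159.620167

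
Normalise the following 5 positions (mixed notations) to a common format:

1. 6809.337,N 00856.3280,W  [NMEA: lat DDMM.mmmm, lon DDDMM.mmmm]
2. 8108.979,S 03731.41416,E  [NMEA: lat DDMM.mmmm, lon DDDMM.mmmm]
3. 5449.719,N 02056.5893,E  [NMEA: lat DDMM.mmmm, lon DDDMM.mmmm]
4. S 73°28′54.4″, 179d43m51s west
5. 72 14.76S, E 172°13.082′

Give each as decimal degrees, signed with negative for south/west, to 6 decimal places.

Point 1:
  φ: degrees = first 2 digits = 68, minutes = 9.337; 68 + 9.337/60 = 68.1556167
  N → positive
  Lon: degrees = first 3 digits = 8, minutes = 56.328; 8 + 56.328/60 = 8.9388000
  hemisphere W, so the sign is −
Point 2:
  Lat: split at 2 digits → 81° and 8.979′; 81 + 8.979/60 = 81.1496500
  hemisphere S, so the sign is −
  Longitude: degrees = first 3 digits = 37, minutes = 31.41416; 37 + 31.41416/60 = 37.5235693
  E → positive
Point 3:
  φ: split at 2 digits → 54° and 49.719′; 54 + 49.719/60 = 54.8286500
  N ⇒ keep positive
  Lon: degrees = first 3 digits = 20, minutes = 56.5893; 20 + 56.5893/60 = 20.9431550
  E → positive
Point 4:
  Latitude: 28′ + 54.4″ = 28.90667′; 73 + 28.90667/60 = 73.4817778
  S ⇒ negate
  Lon: 179° + 43/60 + 51/3600 = 179 + 0.716667 + 0.014167 = 179.7308333
  W ⇒ negate
Point 5:
  φ: 14.76′ = 0.246000°; total 72.2460000
  hemisphere S, so the sign is −
  λ: 13.082′ = 0.218033°; total 172.2180333
  E → positive

1. 68.155617, -8.938800
2. -81.149650, 37.523569
3. 54.828650, 20.943155
4. -73.481778, -179.730833
5. -72.246000, 172.218033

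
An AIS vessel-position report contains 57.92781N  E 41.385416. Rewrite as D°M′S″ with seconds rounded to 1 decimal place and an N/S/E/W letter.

57°55′40.1″ N, 41°23′7.5″ E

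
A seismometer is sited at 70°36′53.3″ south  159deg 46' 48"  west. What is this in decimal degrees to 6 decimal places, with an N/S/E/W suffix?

Lat: 70° + 36/60 + 53.3/3600 = 70 + 0.600000 + 0.014806 = 70.6148056
λ: 46′ + 48″ = 46.80000′; 159 + 46.80000/60 = 159.7800000

70.614806° S, 159.780000° W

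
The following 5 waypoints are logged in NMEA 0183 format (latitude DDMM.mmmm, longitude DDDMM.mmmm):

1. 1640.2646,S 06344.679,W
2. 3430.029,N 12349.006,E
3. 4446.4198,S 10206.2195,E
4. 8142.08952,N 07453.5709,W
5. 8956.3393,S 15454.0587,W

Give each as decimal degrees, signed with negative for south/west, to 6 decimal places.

1. -16.671077, -63.744650
2. 34.500483, 123.816767
3. -44.773663, 102.103658
4. 81.701492, -74.892848
5. -89.938988, -154.900978

Point 1:
  φ: split at 2 digits → 16° and 40.2646′; 16 + 40.2646/60 = 16.6710767
  S → negative
  Lon: degrees = first 3 digits = 63, minutes = 44.679; 63 + 44.679/60 = 63.7446500
  hemisphere W, so the sign is −
Point 2:
  Lat: split at 2 digits → 34° and 30.029′; 34 + 30.029/60 = 34.5004833
  N ⇒ keep positive
  λ: degrees = first 3 digits = 123, minutes = 49.006; 123 + 49.006/60 = 123.8167667
  E → positive
Point 3:
  Latitude: split at 2 digits → 44° and 46.4198′; 44 + 46.4198/60 = 44.7736633
  S → negative
  Longitude: split at 3 digits → 102° and 6.2195′; 102 + 6.2195/60 = 102.1036583
  E ⇒ keep positive
Point 4:
  Lat: degrees = first 2 digits = 81, minutes = 42.08952; 81 + 42.08952/60 = 81.7014920
  N ⇒ keep positive
  λ: split at 3 digits → 074° and 53.5709′; 74 + 53.5709/60 = 74.8928483
  hemisphere W, so the sign is −
Point 5:
  φ: split at 2 digits → 89° and 56.3393′; 89 + 56.3393/60 = 89.9389883
  hemisphere S, so the sign is −
  Longitude: degrees = first 3 digits = 154, minutes = 54.0587; 154 + 54.0587/60 = 154.9009783
  W → negative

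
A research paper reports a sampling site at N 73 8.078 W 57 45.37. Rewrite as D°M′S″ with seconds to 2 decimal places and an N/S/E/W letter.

73°08′4.68″ N, 57°45′22.20″ W

Lat: fractional minutes 0.07800 × 60 = 4.6800″
Longitude: fractional minutes 0.37000 × 60 = 22.2000″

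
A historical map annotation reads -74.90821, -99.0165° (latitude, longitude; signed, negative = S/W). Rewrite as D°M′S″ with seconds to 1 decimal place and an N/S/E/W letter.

Latitude is negative → S; |value| = 74.908210
φ: 0.908210° → 54.49260′; 0.49260 × 60 = 29.556″
Longitude is negative → W; |value| = 99.016500
λ: 0.016500 × 60 = 0.99000′ → 0′, remainder × 60 = 59.400″

74°54′29.6″ S, 99°00′59.4″ W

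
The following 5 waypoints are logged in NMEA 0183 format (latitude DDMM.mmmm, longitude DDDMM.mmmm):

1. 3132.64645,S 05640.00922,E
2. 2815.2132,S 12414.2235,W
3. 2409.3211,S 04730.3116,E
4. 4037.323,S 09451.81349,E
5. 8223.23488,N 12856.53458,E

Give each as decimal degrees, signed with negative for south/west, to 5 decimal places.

Point 1:
  Latitude: split at 2 digits → 31° and 32.64645′; 31 + 32.64645/60 = 31.544108
  hemisphere S, so the sign is −
  λ: split at 3 digits → 056° and 40.00922′; 56 + 40.00922/60 = 56.666820
  E → positive
Point 2:
  Latitude: degrees = first 2 digits = 28, minutes = 15.2132; 28 + 15.2132/60 = 28.253553
  S → negative
  λ: split at 3 digits → 124° and 14.2235′; 124 + 14.2235/60 = 124.237058
  W → negative
Point 3:
  Lat: split at 2 digits → 24° and 9.3211′; 24 + 9.3211/60 = 24.155352
  S → negative
  Lon: split at 3 digits → 047° and 30.3116′; 47 + 30.3116/60 = 47.505193
  E ⇒ keep positive
Point 4:
  Latitude: degrees = first 2 digits = 40, minutes = 37.323; 40 + 37.323/60 = 40.622050
  S ⇒ negate
  Lon: degrees = first 3 digits = 94, minutes = 51.81349; 94 + 51.81349/60 = 94.863558
  E → positive
Point 5:
  Latitude: split at 2 digits → 82° and 23.23488′; 82 + 23.23488/60 = 82.387248
  N ⇒ keep positive
  Lon: degrees = first 3 digits = 128, minutes = 56.53458; 128 + 56.53458/60 = 128.942243
  E ⇒ keep positive

1. -31.54411, 56.66682
2. -28.25355, -124.23706
3. -24.15535, 47.50519
4. -40.62205, 94.86356
5. 82.38725, 128.94224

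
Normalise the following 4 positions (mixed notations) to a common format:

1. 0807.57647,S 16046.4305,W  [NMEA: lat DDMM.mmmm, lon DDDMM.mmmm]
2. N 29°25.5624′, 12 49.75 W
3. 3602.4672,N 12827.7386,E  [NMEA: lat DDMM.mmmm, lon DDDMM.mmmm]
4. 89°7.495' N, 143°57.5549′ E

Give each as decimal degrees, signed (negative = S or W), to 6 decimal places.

Point 1:
  φ: split at 2 digits → 08° and 7.57647′; 8 + 7.57647/60 = 8.1262745
  S → negative
  Lon: degrees = first 3 digits = 160, minutes = 46.4305; 160 + 46.4305/60 = 160.7738417
  W ⇒ negate
Point 2:
  Latitude: 29 + 25.5624/60 = 29.4260400
  N ⇒ keep positive
  λ: 12 + 49.75/60 = 12.8291667
  W ⇒ negate
Point 3:
  Latitude: degrees = first 2 digits = 36, minutes = 2.4672; 36 + 2.4672/60 = 36.0411200
  N → positive
  Longitude: degrees = first 3 digits = 128, minutes = 27.7386; 128 + 27.7386/60 = 128.4623100
  E → positive
Point 4:
  Lat: 89 + 7.495/60 = 89.1249167
  N ⇒ keep positive
  Lon: 143 + 57.5549/60 = 143.9592483
  E ⇒ keep positive

1. -8.126275, -160.773842
2. 29.426040, -12.829167
3. 36.041120, 128.462310
4. 89.124917, 143.959248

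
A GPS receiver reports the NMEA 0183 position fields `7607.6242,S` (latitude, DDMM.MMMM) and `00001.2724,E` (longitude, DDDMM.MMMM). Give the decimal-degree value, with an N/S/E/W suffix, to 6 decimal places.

Lat: split at 2 digits → 76° and 7.6242′; 76 + 7.6242/60 = 76.1270700
Longitude: split at 3 digits → 000° and 1.2724′; 0 + 1.2724/60 = 0.0212067

76.127070° S, 0.021207° E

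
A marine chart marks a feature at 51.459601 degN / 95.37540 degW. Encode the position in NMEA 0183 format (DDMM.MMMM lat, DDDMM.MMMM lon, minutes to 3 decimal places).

Lat: fractional part 0.459601 → 27.57606 minutes
Lon: fractional part 0.375400 → 22.52400 minutes

5127.576,N / 09522.524,W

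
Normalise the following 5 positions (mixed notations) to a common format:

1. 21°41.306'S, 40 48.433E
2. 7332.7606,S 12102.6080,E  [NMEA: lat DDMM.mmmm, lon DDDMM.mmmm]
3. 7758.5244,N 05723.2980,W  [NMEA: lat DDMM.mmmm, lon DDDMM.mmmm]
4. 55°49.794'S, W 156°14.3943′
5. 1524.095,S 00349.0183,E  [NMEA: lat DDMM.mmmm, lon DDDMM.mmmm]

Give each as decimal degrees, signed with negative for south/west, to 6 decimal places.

1. -21.688433, 40.807217
2. -73.546010, 121.043467
3. 77.975407, -57.388300
4. -55.829900, -156.239905
5. -15.401583, 3.816972

Point 1:
  Latitude: 21 + 41.306/60 = 21.6884333
  S ⇒ negate
  Lon: 48.433′ = 0.807217°; total 40.8072167
  E ⇒ keep positive
Point 2:
  φ: split at 2 digits → 73° and 32.7606′; 73 + 32.7606/60 = 73.5460100
  hemisphere S, so the sign is −
  Lon: degrees = first 3 digits = 121, minutes = 2.608; 121 + 2.608/60 = 121.0434667
  E → positive
Point 3:
  Lat: split at 2 digits → 77° and 58.5244′; 77 + 58.5244/60 = 77.9754067
  N ⇒ keep positive
  Longitude: degrees = first 3 digits = 57, minutes = 23.298; 57 + 23.298/60 = 57.3883000
  hemisphere W, so the sign is −
Point 4:
  Latitude: 49.794′ = 0.829900°; total 55.8299000
  hemisphere S, so the sign is −
  λ: 14.3943′ = 0.239905°; total 156.2399050
  hemisphere W, so the sign is −
Point 5:
  Lat: split at 2 digits → 15° and 24.095′; 15 + 24.095/60 = 15.4015833
  hemisphere S, so the sign is −
  λ: degrees = first 3 digits = 3, minutes = 49.0183; 3 + 49.0183/60 = 3.8169717
  E → positive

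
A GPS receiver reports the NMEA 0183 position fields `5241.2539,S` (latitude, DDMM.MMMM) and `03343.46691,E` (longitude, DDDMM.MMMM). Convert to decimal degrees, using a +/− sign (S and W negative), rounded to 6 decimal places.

-52.687565, 33.724449

Latitude: degrees = first 2 digits = 52, minutes = 41.2539; 52 + 41.2539/60 = 52.6875650
hemisphere S, so the sign is −
Lon: degrees = first 3 digits = 33, minutes = 43.46691; 33 + 43.46691/60 = 33.7244485
E → positive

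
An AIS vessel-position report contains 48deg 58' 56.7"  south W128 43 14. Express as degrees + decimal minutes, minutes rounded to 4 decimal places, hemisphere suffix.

φ: seconds/60 = 0.94500; minutes = 58 + 0.94500 = 58.945000
Lon: 43 + 14/60 = 43.233333′

48° 58.9450′ S, 128° 43.2333′ W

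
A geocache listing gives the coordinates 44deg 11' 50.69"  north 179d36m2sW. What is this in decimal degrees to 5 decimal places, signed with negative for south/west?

44.19741, -179.60056

φ: 44° + 11/60 + 50.69/3600 = 44 + 0.183333 + 0.014081 = 44.197414
N → positive
Lon: 179 + 36/60 + 2/3600 = 179.600556
W ⇒ negate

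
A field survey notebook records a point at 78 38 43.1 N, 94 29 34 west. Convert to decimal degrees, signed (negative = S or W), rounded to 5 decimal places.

Latitude: 78° + 38/60 + 43.1/3600 = 78 + 0.633333 + 0.011972 = 78.645306
N ⇒ keep positive
Longitude: 94° + 29/60 + 34/3600 = 94 + 0.483333 + 0.009444 = 94.492778
W → negative

78.64531, -94.49278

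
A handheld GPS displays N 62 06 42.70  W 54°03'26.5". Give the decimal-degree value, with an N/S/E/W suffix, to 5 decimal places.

φ: 6′ + 42.7″ = 6.71167′; 62 + 6.71167/60 = 62.111861
Lon: 3′ + 26.5″ = 3.44167′; 54 + 3.44167/60 = 54.057361

62.11186° N, 54.05736° W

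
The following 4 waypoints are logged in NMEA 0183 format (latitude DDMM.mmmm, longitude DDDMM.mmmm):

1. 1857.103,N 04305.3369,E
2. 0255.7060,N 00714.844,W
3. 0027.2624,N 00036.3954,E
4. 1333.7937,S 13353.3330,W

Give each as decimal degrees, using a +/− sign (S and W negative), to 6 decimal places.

1. 18.951717, 43.088948
2. 2.928433, -7.247400
3. 0.454373, 0.606590
4. -13.563228, -133.888883

Point 1:
  Lat: split at 2 digits → 18° and 57.103′; 18 + 57.103/60 = 18.9517167
  N → positive
  Lon: degrees = first 3 digits = 43, minutes = 5.3369; 43 + 5.3369/60 = 43.0889483
  E → positive
Point 2:
  Latitude: degrees = first 2 digits = 2, minutes = 55.706; 2 + 55.706/60 = 2.9284333
  N → positive
  λ: split at 3 digits → 007° and 14.844′; 7 + 14.844/60 = 7.2474000
  W → negative
Point 3:
  Latitude: split at 2 digits → 00° and 27.2624′; 0 + 27.2624/60 = 0.4543733
  N ⇒ keep positive
  Longitude: degrees = first 3 digits = 0, minutes = 36.3954; 0 + 36.3954/60 = 0.6065900
  E → positive
Point 4:
  Lat: degrees = first 2 digits = 13, minutes = 33.7937; 13 + 33.7937/60 = 13.5632283
  S → negative
  Longitude: degrees = first 3 digits = 133, minutes = 53.333; 133 + 53.333/60 = 133.8888833
  W → negative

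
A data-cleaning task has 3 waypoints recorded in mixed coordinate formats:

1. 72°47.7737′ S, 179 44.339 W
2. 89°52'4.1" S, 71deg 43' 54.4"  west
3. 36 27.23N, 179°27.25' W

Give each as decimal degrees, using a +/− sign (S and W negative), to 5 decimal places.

Point 1:
  φ: 72 + 47.7737/60 = 72.796228
  S → negative
  Longitude: 179 + 44.339/60 = 179.738983
  W → negative
Point 2:
  Lat: 89° + 52/60 + 4.1/3600 = 89 + 0.866667 + 0.001139 = 89.867806
  S → negative
  λ: 43′ + 54.4″ = 43.90667′; 71 + 43.90667/60 = 71.731778
  W → negative
Point 3:
  Latitude: 27.23′ = 0.453833°; total 36.453833
  N → positive
  λ: 27.25′ = 0.454167°; total 179.454167
  W ⇒ negate

1. -72.79623, -179.73898
2. -89.86781, -71.73178
3. 36.45383, -179.45417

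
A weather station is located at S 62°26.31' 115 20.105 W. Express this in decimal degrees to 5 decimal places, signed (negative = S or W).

-62.43850, -115.33508

Latitude: 62 + 26.31/60 = 62.438500
S ⇒ negate
Longitude: 20.105′ = 0.335083°; total 115.335083
W ⇒ negate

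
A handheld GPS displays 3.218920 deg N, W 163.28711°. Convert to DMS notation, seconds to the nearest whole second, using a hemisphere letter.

φ: 0.218920° → 13.13520′; 0.13520 × 60 = 8.11″
λ: 0.287110 × 60 = 17.22660′ → 17′, remainder × 60 = 13.60″

3°13′8″ N, 163°17′14″ W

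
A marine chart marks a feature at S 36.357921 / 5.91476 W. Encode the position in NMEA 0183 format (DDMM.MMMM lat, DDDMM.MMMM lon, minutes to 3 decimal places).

3621.475,S / 00554.886,W

Latitude: minutes = (36.357921 − 36) × 60 = 21.47526
λ: fractional part 0.914760 → 54.88560 minutes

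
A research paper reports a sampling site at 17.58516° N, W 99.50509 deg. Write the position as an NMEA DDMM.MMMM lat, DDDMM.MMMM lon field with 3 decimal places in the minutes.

1735.110,N / 09930.305,W

φ: 17° + 0.585160 × 60 = 17° 35.10960′
Lon: 99° + 0.505090 × 60 = 99° 30.30540′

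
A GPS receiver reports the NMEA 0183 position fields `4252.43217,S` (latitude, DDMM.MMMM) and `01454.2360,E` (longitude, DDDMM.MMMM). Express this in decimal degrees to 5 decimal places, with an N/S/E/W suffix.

42.87387° S, 14.90393° E

Lat: split at 2 digits → 42° and 52.43217′; 42 + 52.43217/60 = 42.873870
Longitude: split at 3 digits → 014° and 54.236′; 14 + 54.236/60 = 14.903933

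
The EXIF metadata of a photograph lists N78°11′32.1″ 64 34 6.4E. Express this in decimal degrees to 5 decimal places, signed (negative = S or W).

78.19225, 64.56844

φ: 11′ + 32.1″ = 11.53500′; 78 + 11.53500/60 = 78.192250
N → positive
Longitude: 34′ + 6.4″ = 34.10667′; 64 + 34.10667/60 = 64.568444
E → positive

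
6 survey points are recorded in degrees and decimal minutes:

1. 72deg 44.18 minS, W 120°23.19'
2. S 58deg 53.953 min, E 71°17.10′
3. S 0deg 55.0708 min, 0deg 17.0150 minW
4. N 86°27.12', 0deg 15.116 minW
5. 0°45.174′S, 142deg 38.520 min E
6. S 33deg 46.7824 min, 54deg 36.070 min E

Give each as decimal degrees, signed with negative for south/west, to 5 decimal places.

Point 1:
  Lat: 44.18′ = 0.736333°; total 72.736333
  S ⇒ negate
  λ: 23.19′ = 0.386500°; total 120.386500
  hemisphere W, so the sign is −
Point 2:
  Latitude: 53.953′ = 0.899217°; total 58.899217
  S → negative
  Lon: 17.1′ = 0.285000°; total 71.285000
  E ⇒ keep positive
Point 3:
  φ: 0 + 55.0708/60 = 0.917847
  S ⇒ negate
  Longitude: 0 + 17.015/60 = 0.283583
  hemisphere W, so the sign is −
Point 4:
  Latitude: 86 + 27.12/60 = 86.452000
  N ⇒ keep positive
  λ: 0 + 15.116/60 = 0.251933
  hemisphere W, so the sign is −
Point 5:
  Latitude: 0 + 45.174/60 = 0.752900
  hemisphere S, so the sign is −
  Longitude: 38.52′ = 0.642000°; total 142.642000
  E ⇒ keep positive
Point 6:
  Latitude: 46.7824′ = 0.779707°; total 33.779707
  S ⇒ negate
  λ: 54 + 36.07/60 = 54.601167
  E → positive

1. -72.73633, -120.38650
2. -58.89922, 71.28500
3. -0.91785, -0.28358
4. 86.45200, -0.25193
5. -0.75290, 142.64200
6. -33.77971, 54.60117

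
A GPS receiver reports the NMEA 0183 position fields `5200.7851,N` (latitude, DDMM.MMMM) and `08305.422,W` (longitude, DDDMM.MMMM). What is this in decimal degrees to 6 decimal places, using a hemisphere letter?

52.013085° N, 83.090367° W

Latitude: degrees = first 2 digits = 52, minutes = 0.7851; 52 + 0.7851/60 = 52.0130850
λ: split at 3 digits → 083° and 5.422′; 83 + 5.422/60 = 83.0903667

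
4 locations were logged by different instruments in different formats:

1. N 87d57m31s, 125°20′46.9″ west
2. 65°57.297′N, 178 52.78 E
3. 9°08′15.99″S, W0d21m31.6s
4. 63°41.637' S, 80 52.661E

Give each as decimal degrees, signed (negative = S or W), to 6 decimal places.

1. 87.958611, -125.346361
2. 65.954950, 178.879667
3. -9.137775, -0.358778
4. -63.693950, 80.877683

Point 1:
  Lat: 87 + 57/60 + 31/3600 = 87.9586111
  N ⇒ keep positive
  λ: 125° + 20/60 + 46.9/3600 = 125 + 0.333333 + 0.013028 = 125.3463611
  hemisphere W, so the sign is −
Point 2:
  Latitude: 65 + 57.297/60 = 65.9549500
  N ⇒ keep positive
  Longitude: 52.78′ = 0.879667°; total 178.8796667
  E → positive
Point 3:
  Latitude: 9° + 8/60 + 15.99/3600 = 9 + 0.133333 + 0.004442 = 9.1377750
  hemisphere S, so the sign is −
  λ: 21′ + 31.6″ = 21.52667′; 0 + 21.52667/60 = 0.3587778
  hemisphere W, so the sign is −
Point 4:
  Latitude: 41.637′ = 0.693950°; total 63.6939500
  hemisphere S, so the sign is −
  Lon: 52.661′ = 0.877683°; total 80.8776833
  E → positive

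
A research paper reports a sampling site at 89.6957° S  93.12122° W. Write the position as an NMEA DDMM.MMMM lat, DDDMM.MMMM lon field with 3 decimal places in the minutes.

Lat: minutes = (89.695700 − 89) × 60 = 41.74200
Lon: 93° + 0.121220 × 60 = 93° 7.27320′

8941.742,S / 09307.273,W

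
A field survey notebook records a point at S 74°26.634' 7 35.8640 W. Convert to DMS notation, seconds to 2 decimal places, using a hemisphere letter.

74°26′38.04″ S, 7°35′51.84″ W

Latitude: fractional minutes 0.63400 × 60 = 38.0400″
λ: fractional minutes 0.86400 × 60 = 51.8400″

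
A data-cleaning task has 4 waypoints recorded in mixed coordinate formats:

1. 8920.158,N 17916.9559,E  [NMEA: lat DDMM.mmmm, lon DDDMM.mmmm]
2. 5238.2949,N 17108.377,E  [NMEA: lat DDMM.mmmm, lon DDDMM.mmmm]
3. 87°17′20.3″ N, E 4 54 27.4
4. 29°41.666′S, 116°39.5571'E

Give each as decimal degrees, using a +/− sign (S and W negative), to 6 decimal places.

1. 89.335967, 179.282598
2. 52.638248, 171.139617
3. 87.288972, 4.907611
4. -29.694433, 116.659285

Point 1:
  φ: degrees = first 2 digits = 89, minutes = 20.158; 89 + 20.158/60 = 89.3359667
  N ⇒ keep positive
  Longitude: degrees = first 3 digits = 179, minutes = 16.9559; 179 + 16.9559/60 = 179.2825983
  E ⇒ keep positive
Point 2:
  Lat: degrees = first 2 digits = 52, minutes = 38.2949; 52 + 38.2949/60 = 52.6382483
  N ⇒ keep positive
  λ: split at 3 digits → 171° and 8.377′; 171 + 8.377/60 = 171.1396167
  E ⇒ keep positive
Point 3:
  φ: 87° + 17/60 + 20.3/3600 = 87 + 0.283333 + 0.005639 = 87.2889722
  N → positive
  Lon: 4 + 54/60 + 27.4/3600 = 4.9076111
  E → positive
Point 4:
  Latitude: 29 + 41.666/60 = 29.6944333
  S → negative
  Lon: 116 + 39.5571/60 = 116.6592850
  E → positive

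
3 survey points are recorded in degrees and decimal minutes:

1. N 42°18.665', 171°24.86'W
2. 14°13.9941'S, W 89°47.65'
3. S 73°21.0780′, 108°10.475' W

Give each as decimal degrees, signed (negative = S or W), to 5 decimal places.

1. 42.31108, -171.41433
2. -14.23324, -89.79417
3. -73.35130, -108.17458

Point 1:
  Lat: 42 + 18.665/60 = 42.311083
  N ⇒ keep positive
  Longitude: 171 + 24.86/60 = 171.414333
  W ⇒ negate
Point 2:
  Lat: 14 + 13.9941/60 = 14.233235
  hemisphere S, so the sign is −
  λ: 89 + 47.65/60 = 89.794167
  W ⇒ negate
Point 3:
  Latitude: 21.078′ = 0.351300°; total 73.351300
  S → negative
  Lon: 108 + 10.475/60 = 108.174583
  W → negative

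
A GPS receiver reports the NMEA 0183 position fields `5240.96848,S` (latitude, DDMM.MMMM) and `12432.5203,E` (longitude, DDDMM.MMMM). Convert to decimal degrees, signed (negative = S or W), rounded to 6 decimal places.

-52.682808, 124.542005

Lat: degrees = first 2 digits = 52, minutes = 40.96848; 52 + 40.96848/60 = 52.6828080
hemisphere S, so the sign is −
Longitude: split at 3 digits → 124° and 32.5203′; 124 + 32.5203/60 = 124.5420050
E → positive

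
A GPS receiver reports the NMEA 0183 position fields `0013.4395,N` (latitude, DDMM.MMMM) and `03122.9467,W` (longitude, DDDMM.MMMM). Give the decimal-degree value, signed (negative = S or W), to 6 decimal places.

Lat: degrees = first 2 digits = 0, minutes = 13.4395; 0 + 13.4395/60 = 0.2239917
N ⇒ keep positive
Lon: split at 3 digits → 031° and 22.9467′; 31 + 22.9467/60 = 31.3824450
W ⇒ negate

0.223992, -31.382445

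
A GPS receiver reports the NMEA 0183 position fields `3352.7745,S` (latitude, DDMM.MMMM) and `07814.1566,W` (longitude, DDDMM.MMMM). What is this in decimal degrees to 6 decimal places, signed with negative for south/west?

-33.879575, -78.235943

φ: split at 2 digits → 33° and 52.7745′; 33 + 52.7745/60 = 33.8795750
S → negative
Longitude: split at 3 digits → 078° and 14.1566′; 78 + 14.1566/60 = 78.2359433
W → negative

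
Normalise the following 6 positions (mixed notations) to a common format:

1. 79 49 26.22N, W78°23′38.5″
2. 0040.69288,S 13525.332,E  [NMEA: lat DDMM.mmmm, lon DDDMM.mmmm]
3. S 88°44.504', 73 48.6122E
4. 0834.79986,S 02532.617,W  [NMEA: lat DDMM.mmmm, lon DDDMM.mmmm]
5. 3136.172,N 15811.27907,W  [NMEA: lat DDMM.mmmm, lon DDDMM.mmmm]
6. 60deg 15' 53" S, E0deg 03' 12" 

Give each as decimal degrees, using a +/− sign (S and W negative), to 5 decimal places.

1. 79.82395, -78.39403
2. -0.67821, 135.42220
3. -88.74173, 73.81020
4. -8.58000, -25.54362
5. 31.60287, -158.18798
6. -60.26472, 0.05333

Point 1:
  Latitude: 79 + 49/60 + 26.22/3600 = 79.823950
  N → positive
  λ: 23′ + 38.5″ = 23.64167′; 78 + 23.64167/60 = 78.394028
  hemisphere W, so the sign is −
Point 2:
  φ: split at 2 digits → 00° and 40.69288′; 0 + 40.69288/60 = 0.678215
  S → negative
  λ: degrees = first 3 digits = 135, minutes = 25.332; 135 + 25.332/60 = 135.422200
  E → positive
Point 3:
  Latitude: 44.504′ = 0.741733°; total 88.741733
  hemisphere S, so the sign is −
  Lon: 73 + 48.6122/60 = 73.810203
  E → positive
Point 4:
  Latitude: degrees = first 2 digits = 8, minutes = 34.79986; 8 + 34.79986/60 = 8.579998
  hemisphere S, so the sign is −
  Lon: degrees = first 3 digits = 25, minutes = 32.617; 25 + 32.617/60 = 25.543617
  W → negative
Point 5:
  Lat: degrees = first 2 digits = 31, minutes = 36.172; 31 + 36.172/60 = 31.602867
  N → positive
  λ: split at 3 digits → 158° and 11.27907′; 158 + 11.27907/60 = 158.187985
  hemisphere W, so the sign is −
Point 6:
  Latitude: 60 + 15/60 + 53/3600 = 60.264722
  S → negative
  Lon: 0° + 3/60 + 12/3600 = 0 + 0.050000 + 0.003333 = 0.053333
  E ⇒ keep positive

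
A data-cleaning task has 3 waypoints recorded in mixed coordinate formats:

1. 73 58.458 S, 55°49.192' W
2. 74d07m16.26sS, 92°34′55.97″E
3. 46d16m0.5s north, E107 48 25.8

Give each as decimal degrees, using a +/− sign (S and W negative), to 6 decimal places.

1. -73.974300, -55.819867
2. -74.121183, 92.582214
3. 46.266806, 107.807167

Point 1:
  Latitude: 73 + 58.458/60 = 73.9743000
  hemisphere S, so the sign is −
  Longitude: 49.192′ = 0.819867°; total 55.8198667
  hemisphere W, so the sign is −
Point 2:
  Latitude: 74° + 7/60 + 16.26/3600 = 74 + 0.116667 + 0.004517 = 74.1211833
  hemisphere S, so the sign is −
  λ: 92° + 34/60 + 55.97/3600 = 92 + 0.566667 + 0.015547 = 92.5822139
  E ⇒ keep positive
Point 3:
  Latitude: 46° + 16/60 + 0.5/3600 = 46 + 0.266667 + 0.000139 = 46.2668056
  N ⇒ keep positive
  Longitude: 107° + 48/60 + 25.8/3600 = 107 + 0.800000 + 0.007167 = 107.8071667
  E ⇒ keep positive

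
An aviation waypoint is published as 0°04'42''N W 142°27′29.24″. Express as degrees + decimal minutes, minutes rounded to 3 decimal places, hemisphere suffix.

φ: seconds/60 = 0.70000; minutes = 4 + 0.70000 = 4.70000
Longitude: seconds/60 = 0.48733; minutes = 27 + 0.48733 = 27.48733

0° 4.700′ N, 142° 27.487′ W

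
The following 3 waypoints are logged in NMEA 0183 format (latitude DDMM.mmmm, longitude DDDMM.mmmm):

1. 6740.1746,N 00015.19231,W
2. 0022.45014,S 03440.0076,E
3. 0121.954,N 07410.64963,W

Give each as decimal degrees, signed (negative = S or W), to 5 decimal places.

Point 1:
  Latitude: split at 2 digits → 67° and 40.1746′; 67 + 40.1746/60 = 67.669577
  N ⇒ keep positive
  Longitude: split at 3 digits → 000° and 15.19231′; 0 + 15.19231/60 = 0.253205
  W → negative
Point 2:
  φ: split at 2 digits → 00° and 22.45014′; 0 + 22.45014/60 = 0.374169
  hemisphere S, so the sign is −
  λ: split at 3 digits → 034° and 40.0076′; 34 + 40.0076/60 = 34.666793
  E → positive
Point 3:
  φ: degrees = first 2 digits = 1, minutes = 21.954; 1 + 21.954/60 = 1.365900
  N ⇒ keep positive
  Longitude: split at 3 digits → 074° and 10.64963′; 74 + 10.64963/60 = 74.177494
  W → negative

1. 67.66958, -0.25321
2. -0.37417, 34.66679
3. 1.36590, -74.17749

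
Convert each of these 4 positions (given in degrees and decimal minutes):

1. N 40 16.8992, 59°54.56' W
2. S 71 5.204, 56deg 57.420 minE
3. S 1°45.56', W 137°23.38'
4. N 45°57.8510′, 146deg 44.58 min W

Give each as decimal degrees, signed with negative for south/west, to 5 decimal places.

Point 1:
  φ: 16.8992′ = 0.281653°; total 40.281653
  N ⇒ keep positive
  Lon: 59 + 54.56/60 = 59.909333
  W → negative
Point 2:
  Lat: 5.204′ = 0.086733°; total 71.086733
  S → negative
  Lon: 57.42′ = 0.957000°; total 56.957000
  E ⇒ keep positive
Point 3:
  Lat: 1 + 45.56/60 = 1.759333
  hemisphere S, so the sign is −
  Lon: 23.38′ = 0.389667°; total 137.389667
  W → negative
Point 4:
  Latitude: 45 + 57.851/60 = 45.964183
  N → positive
  λ: 44.58′ = 0.743000°; total 146.743000
  hemisphere W, so the sign is −

1. 40.28165, -59.90933
2. -71.08673, 56.95700
3. -1.75933, -137.38967
4. 45.96418, -146.74300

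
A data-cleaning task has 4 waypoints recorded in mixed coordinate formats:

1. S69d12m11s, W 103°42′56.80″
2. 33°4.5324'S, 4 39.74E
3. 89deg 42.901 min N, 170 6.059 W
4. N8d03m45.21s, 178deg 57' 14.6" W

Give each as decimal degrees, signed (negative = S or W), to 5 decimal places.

1. -69.20306, -103.71578
2. -33.07554, 4.66233
3. 89.71502, -170.10098
4. 8.06256, -178.95406

Point 1:
  Lat: 69 + 12/60 + 11/3600 = 69.203056
  S → negative
  Longitude: 103° + 42/60 + 56.8/3600 = 103 + 0.700000 + 0.015778 = 103.715778
  W ⇒ negate
Point 2:
  Lat: 33 + 4.5324/60 = 33.075540
  S ⇒ negate
  λ: 39.74′ = 0.662333°; total 4.662333
  E → positive
Point 3:
  φ: 89 + 42.901/60 = 89.715017
  N ⇒ keep positive
  Lon: 170 + 6.059/60 = 170.100983
  W → negative
Point 4:
  Lat: 8 + 3/60 + 45.21/3600 = 8.062558
  N ⇒ keep positive
  λ: 178 + 57/60 + 14.6/3600 = 178.954056
  W → negative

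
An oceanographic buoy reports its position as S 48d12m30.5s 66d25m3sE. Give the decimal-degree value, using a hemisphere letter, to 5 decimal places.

48.20847° S, 66.41750° E

Latitude: 48 + 12/60 + 30.5/3600 = 48.208472
Lon: 25′ + 3″ = 25.05000′; 66 + 25.05000/60 = 66.417500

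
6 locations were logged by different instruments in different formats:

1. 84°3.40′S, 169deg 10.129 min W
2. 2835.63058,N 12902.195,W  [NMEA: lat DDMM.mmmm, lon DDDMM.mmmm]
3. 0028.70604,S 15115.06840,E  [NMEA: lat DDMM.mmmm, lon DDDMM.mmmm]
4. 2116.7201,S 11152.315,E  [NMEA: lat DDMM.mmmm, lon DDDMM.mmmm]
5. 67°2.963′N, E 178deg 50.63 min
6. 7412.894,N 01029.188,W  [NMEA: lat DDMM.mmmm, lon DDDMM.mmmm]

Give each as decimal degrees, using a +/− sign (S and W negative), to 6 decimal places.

1. -84.056667, -169.168817
2. 28.593843, -129.036583
3. -0.478434, 151.251140
4. -21.278668, 111.871917
5. 67.049383, 178.843833
6. 74.214900, -10.486467

Point 1:
  φ: 3.4′ = 0.056667°; total 84.0566667
  hemisphere S, so the sign is −
  λ: 169 + 10.129/60 = 169.1688167
  W → negative
Point 2:
  Lat: split at 2 digits → 28° and 35.63058′; 28 + 35.63058/60 = 28.5938430
  N → positive
  λ: degrees = first 3 digits = 129, minutes = 2.195; 129 + 2.195/60 = 129.0365833
  W ⇒ negate
Point 3:
  φ: degrees = first 2 digits = 0, minutes = 28.70604; 0 + 28.70604/60 = 0.4784340
  S ⇒ negate
  Longitude: split at 3 digits → 151° and 15.0684′; 151 + 15.0684/60 = 151.2511400
  E ⇒ keep positive
Point 4:
  Latitude: split at 2 digits → 21° and 16.7201′; 21 + 16.7201/60 = 21.2786683
  S ⇒ negate
  λ: degrees = first 3 digits = 111, minutes = 52.315; 111 + 52.315/60 = 111.8719167
  E → positive
Point 5:
  φ: 2.963′ = 0.049383°; total 67.0493833
  N → positive
  Longitude: 178 + 50.63/60 = 178.8438333
  E → positive
Point 6:
  φ: split at 2 digits → 74° and 12.894′; 74 + 12.894/60 = 74.2149000
  N ⇒ keep positive
  λ: split at 3 digits → 010° and 29.188′; 10 + 29.188/60 = 10.4864667
  W → negative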